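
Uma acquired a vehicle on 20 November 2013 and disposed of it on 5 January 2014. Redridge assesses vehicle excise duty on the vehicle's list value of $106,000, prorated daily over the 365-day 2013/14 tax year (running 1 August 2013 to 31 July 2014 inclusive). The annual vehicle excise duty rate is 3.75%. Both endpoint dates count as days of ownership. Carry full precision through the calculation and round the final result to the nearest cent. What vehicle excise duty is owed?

$511.85

Days held (20 November 2013 – 5 January 2014): 47 out of 365
Tax = $106,000 × 3.75% × 47/365 = $511.8493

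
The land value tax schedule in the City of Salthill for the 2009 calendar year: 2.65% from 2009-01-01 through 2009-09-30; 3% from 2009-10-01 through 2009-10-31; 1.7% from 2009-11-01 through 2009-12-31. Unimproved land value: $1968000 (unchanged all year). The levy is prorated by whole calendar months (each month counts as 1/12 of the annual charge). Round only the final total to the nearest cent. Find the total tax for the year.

2009-01-01 to 2009-09-30: 9 months at 2.65% → $1968000 × 2.65% × 9/12 = $39114.0000
2009-10-01 to 2009-10-31: 1 month at 3% → $1968000 × 3% × 1/12 = $4920.0000
2009-11-01 to 2009-12-31: 2 months at 1.7% → $1968000 × 1.7% × 2/12 = $5576.0000
Total = $49610.0000

$49610.00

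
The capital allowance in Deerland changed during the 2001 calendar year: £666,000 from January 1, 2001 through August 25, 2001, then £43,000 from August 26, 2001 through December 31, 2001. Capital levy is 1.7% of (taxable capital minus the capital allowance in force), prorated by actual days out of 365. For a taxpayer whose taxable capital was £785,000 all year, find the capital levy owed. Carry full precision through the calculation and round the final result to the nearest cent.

January 1 – August 25, 2001: 237 days, exemption £666,000 → (£785,000 − £666,000) × 1.7% × 237/365 = £1,313.5644
August 26 – December 31, 2001: 128 days, exemption £43,000 → (£785,000 − £43,000) × 1.7% × 128/365 = £4,423.5397
Total = £5,737.1041

£5,737.10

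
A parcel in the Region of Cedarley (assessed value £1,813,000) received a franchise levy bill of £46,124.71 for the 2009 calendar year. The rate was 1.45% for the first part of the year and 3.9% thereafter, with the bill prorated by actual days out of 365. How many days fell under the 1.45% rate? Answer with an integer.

Let d = days at the first rate; then 365 − d days at the second rate.
£1,813,000 × [1.45%·d + 3.9%·(365−d)] / 365 = £46,124.71
Solving gives d = 202, so the new rate took effect on 22 Jul 2009.

202 days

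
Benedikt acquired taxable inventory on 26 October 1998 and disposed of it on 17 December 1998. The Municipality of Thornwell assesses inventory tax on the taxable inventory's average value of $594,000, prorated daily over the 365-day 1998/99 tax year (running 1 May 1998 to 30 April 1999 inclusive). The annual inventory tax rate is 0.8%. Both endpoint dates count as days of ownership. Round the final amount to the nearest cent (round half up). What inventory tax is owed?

$690.02

Days held (26 October – 17 December 1998): 53 out of 365
Tax = $594,000 × 0.8% × 53/365 = $690.0164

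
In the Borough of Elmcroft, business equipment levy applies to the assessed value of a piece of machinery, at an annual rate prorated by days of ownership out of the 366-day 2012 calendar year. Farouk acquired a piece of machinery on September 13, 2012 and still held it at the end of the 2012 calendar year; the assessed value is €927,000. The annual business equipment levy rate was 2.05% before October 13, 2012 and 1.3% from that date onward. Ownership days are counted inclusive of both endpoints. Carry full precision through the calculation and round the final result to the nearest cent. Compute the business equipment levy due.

€4,191.76

September 13 – October 12, 2012: 30 days at 2.05% → €927,000 × 2.05% × 30/366 = €1,557.6639
October 13 – December 31, 2012: 80 days at 1.3% → €927,000 × 1.3% × 80/366 = €2,634.0984
Total = €4,191.7623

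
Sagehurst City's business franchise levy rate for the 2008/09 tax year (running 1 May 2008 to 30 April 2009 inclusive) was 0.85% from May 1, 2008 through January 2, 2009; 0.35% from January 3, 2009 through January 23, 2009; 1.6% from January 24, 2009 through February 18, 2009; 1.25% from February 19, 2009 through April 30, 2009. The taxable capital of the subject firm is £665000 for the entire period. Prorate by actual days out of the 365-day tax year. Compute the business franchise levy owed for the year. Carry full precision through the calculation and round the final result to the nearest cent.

£6333.90

May 1, 2008 – January 2, 2009: 247 days at 0.85% → £665000 × 0.85% × 247/365 = £3825.1164
January 3 – January 23, 2009: 21 days at 0.35% → £665000 × 0.35% × 21/365 = £133.9110
January 24 – February 18, 2009: 26 days at 1.6% → £665000 × 1.6% × 26/365 = £757.9178
February 19 – April 30, 2009: 71 days at 1.25% → £665000 × 1.25% × 71/365 = £1616.9521
Total = £6333.8973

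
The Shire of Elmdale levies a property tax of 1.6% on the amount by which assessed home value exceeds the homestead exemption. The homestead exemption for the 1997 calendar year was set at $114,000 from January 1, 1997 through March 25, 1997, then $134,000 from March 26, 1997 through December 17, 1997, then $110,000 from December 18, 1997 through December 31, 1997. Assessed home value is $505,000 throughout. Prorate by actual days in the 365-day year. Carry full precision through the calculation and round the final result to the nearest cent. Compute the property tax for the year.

January 1 – March 25, 1997: 84 days, exemption $114,000 → ($505,000 − $114,000) × 1.6% × 84/365 = $1,439.7370
March 26 – December 17, 1997: 267 days, exemption $134,000 → ($505,000 − $134,000) × 1.6% × 267/365 = $4,342.2247
December 18 – December 31, 1997: 14 days, exemption $110,000 → ($505,000 − $110,000) × 1.6% × 14/365 = $242.4110
Total = $6,024.3726

$6,024.37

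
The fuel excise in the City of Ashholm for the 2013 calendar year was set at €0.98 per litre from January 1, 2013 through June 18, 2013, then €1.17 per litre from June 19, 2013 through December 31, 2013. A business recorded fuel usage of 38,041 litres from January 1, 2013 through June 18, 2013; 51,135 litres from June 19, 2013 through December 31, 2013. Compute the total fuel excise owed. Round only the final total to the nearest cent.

€97,108.13

January 1 – June 18, 2013: 38,041 litres at €0.98/litre → €37,280.18
June 19 – December 31, 2013: 51,135 litres at €1.17/litre → €59,827.95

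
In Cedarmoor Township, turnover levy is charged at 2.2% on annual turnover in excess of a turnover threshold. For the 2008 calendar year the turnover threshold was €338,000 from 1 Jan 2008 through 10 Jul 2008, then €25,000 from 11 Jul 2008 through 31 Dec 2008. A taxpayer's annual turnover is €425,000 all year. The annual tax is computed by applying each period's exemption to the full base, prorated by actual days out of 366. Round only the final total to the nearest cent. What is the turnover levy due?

€5,187.67

1 Jan – 10 Jul 2008: 192 days, exemption €338,000 → (€425,000 − €338,000) × 2.2% × 192/366 = €1,004.0656
11 Jul – 31 Dec 2008: 174 days, exemption €25,000 → (€425,000 − €25,000) × 2.2% × 174/366 = €4,183.6066
Total = €5,187.6721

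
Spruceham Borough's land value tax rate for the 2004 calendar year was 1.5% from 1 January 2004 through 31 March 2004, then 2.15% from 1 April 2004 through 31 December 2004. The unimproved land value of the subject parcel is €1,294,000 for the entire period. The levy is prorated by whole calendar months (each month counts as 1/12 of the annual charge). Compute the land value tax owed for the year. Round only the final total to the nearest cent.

1 January – 31 March 2004: 3 months at 1.5% → €1,294,000 × 1.5% × 3/12 = €4,852.5000
1 April – 31 December 2004: 9 months at 2.15% → €1,294,000 × 2.15% × 9/12 = €20,865.7500
Total = €25,718.2500

€25,718.25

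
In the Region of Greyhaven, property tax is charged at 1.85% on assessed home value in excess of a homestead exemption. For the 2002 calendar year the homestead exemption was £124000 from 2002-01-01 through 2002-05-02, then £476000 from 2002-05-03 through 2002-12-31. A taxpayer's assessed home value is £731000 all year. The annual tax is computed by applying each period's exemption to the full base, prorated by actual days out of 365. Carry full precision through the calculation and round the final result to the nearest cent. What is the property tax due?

£6894.11

2002-01-01 to 2002-05-02: 122 days, exemption £124000 → (£731000 − £124000) × 1.85% × 122/365 = £3753.4219
2002-05-03 to 2002-12-31: 243 days, exemption £476000 → (£731000 − £476000) × 1.85% × 243/365 = £3140.6918
Total = £6894.1137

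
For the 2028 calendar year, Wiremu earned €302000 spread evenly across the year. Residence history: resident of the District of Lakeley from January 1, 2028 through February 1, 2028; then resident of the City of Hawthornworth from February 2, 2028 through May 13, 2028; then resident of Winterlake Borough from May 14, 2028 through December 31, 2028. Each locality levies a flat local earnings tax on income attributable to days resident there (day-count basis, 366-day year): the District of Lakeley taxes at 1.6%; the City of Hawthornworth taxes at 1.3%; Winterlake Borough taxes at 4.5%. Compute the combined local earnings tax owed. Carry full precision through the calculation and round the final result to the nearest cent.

The District of Lakeley, January 1 – February 1, 2028: 32 days → €302000 × 1.6% × 32/366 = €422.4699
The City of Hawthornworth, February 2 – May 13, 2028: 102 days → €302000 × 1.3% × 102/366 = €1094.1311
Winterlake Borough, May 14 – December 31, 2028: 232 days → €302000 × 4.5% × 232/366 = €8614.4262
Total = €10131.0273

€10131.03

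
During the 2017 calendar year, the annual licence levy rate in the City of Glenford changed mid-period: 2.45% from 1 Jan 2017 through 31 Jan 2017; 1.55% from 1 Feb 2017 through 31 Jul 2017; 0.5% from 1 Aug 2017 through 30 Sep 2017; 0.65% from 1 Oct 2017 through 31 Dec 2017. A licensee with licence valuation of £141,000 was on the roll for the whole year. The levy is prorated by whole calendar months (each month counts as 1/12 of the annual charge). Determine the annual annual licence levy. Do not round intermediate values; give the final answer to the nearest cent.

1 Jan – 31 Jan 2017: 1 month at 2.45% → £141,000 × 2.45% × 1/12 = £287.8750
1 Feb – 31 Jul 2017: 6 months at 1.55% → £141,000 × 1.55% × 6/12 = £1,092.7500
1 Aug – 30 Sep 2017: 2 months at 0.5% → £141,000 × 0.5% × 2/12 = £117.5000
1 Oct – 31 Dec 2017: 3 months at 0.65% → £141,000 × 0.65% × 3/12 = £229.1250
Total = £1,727.2500

£1,727.25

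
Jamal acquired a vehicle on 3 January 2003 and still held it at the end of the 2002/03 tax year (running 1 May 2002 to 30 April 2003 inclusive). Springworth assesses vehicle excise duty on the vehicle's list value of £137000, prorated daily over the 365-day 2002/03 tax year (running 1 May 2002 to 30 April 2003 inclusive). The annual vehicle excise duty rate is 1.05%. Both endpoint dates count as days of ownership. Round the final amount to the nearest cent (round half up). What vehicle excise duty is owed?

Days held (3 January – 30 April 2003): 118 out of 365
Tax = £137000 × 1.05% × 118/365 = £465.0493

£465.05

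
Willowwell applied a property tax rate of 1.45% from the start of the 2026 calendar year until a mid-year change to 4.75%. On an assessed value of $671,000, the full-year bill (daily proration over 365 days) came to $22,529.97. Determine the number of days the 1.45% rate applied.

154 days

Let d = days at the first rate; then 365 − d days at the second rate.
$671,000 × [1.45%·d + 4.75%·(365−d)] / 365 = $22,529.97
Solving gives d = 154, so the new rate took effect on 4 Jun 2026.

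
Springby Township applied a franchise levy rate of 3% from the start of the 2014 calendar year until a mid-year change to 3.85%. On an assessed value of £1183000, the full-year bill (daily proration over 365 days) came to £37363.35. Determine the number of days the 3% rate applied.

Let d = days at the first rate; then 365 − d days at the second rate.
£1183000 × [3%·d + 3.85%·(365−d)] / 365 = £37363.35
Solving gives d = 297, so the new rate took effect on 25 October 2014.

297 days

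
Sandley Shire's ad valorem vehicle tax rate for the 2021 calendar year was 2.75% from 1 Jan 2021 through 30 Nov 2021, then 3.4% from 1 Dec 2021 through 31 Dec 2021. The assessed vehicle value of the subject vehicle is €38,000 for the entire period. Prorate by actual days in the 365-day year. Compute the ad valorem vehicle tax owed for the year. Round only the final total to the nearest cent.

€1,065.98

1 Jan – 30 Nov 2021: 334 days at 2.75% → €38,000 × 2.75% × 334/365 = €956.2466
1 Dec – 31 Dec 2021: 31 days at 3.4% → €38,000 × 3.4% × 31/365 = €109.7315
Total = €1,065.9781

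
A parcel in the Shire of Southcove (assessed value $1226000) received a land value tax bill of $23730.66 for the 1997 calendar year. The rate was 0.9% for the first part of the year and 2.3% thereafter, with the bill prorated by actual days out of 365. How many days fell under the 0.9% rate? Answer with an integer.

Let d = days at the first rate; then 365 − d days at the second rate.
$1226000 × [0.9%·d + 2.3%·(365−d)] / 365 = $23730.66
Solving gives d = 95, so the new rate took effect on 6 April 1997.

95 days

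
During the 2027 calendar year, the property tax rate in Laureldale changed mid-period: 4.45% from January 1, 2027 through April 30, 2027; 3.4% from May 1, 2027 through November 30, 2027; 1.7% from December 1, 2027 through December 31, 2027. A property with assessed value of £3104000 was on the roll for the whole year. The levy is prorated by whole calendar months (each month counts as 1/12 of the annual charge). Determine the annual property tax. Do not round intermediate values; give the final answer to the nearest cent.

January 1 – April 30, 2027: 4 months at 4.45% → £3104000 × 4.45% × 4/12 = £46042.6667
May 1 – November 30, 2027: 7 months at 3.4% → £3104000 × 3.4% × 7/12 = £61562.6667
December 1 – December 31, 2027: 1 month at 1.7% → £3104000 × 1.7% × 1/12 = £4397.3333
Total = £112002.6667

£112002.67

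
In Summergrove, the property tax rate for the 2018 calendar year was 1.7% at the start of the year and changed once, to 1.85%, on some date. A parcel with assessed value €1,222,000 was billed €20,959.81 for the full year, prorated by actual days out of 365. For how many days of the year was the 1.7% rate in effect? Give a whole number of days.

328 days

Let d = days at the first rate; then 365 − d days at the second rate.
€1,222,000 × [1.7%·d + 1.85%·(365−d)] / 365 = €20,959.81
Solving gives d = 328, so the new rate took effect on 25 Nov 2018.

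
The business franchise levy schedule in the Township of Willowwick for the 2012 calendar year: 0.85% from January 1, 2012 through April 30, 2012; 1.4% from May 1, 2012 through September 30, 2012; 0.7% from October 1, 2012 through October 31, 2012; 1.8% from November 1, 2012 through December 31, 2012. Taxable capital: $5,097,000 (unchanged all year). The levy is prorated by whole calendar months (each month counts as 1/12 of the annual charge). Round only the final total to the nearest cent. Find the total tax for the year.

January 1 – April 30, 2012: 4 months at 0.85% → $5,097,000 × 0.85% × 4/12 = $14,441.5000
May 1 – September 30, 2012: 5 months at 1.4% → $5,097,000 × 1.4% × 5/12 = $29,732.5000
October 1 – October 31, 2012: 1 month at 0.7% → $5,097,000 × 0.7% × 1/12 = $2,973.2500
November 1 – December 31, 2012: 2 months at 1.8% → $5,097,000 × 1.8% × 2/12 = $15,291.0000
Total = $62,438.2500

$62,438.25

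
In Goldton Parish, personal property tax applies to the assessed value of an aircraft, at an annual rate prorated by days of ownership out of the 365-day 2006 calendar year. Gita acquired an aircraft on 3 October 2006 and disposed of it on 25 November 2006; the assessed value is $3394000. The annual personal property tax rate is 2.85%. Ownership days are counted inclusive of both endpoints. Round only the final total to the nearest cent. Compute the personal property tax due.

$14310.59

Days held (3 October – 25 November 2006): 54 out of 365
Tax = $3394000 × 2.85% × 54/365 = $14310.5918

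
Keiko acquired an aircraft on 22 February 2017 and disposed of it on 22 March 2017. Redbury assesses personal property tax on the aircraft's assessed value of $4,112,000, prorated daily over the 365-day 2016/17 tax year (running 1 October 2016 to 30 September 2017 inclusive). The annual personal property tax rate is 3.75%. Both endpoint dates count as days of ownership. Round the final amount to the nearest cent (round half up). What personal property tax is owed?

Days held (22 February – 22 March 2017): 29 out of 365
Tax = $4,112,000 × 3.75% × 29/365 = $12,251.5068

$12,251.51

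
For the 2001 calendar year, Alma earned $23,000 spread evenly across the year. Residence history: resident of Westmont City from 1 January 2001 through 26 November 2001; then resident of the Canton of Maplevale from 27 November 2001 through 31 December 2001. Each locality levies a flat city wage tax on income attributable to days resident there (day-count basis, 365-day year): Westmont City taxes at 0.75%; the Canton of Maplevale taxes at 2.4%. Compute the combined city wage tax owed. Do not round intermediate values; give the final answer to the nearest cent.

$208.89

Westmont City, 1 January – 26 November 2001: 330 days → $23,000 × 0.75% × 330/365 = $155.9589
The Canton of Maplevale, 27 November – 31 December 2001: 35 days → $23,000 × 2.4% × 35/365 = $52.9315
Total = $208.8904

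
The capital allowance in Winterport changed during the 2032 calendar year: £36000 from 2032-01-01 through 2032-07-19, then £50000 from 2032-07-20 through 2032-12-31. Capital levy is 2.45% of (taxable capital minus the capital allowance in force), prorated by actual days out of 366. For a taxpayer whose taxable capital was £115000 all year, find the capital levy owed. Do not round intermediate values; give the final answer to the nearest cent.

£1780.87

2032-01-01 to 2032-07-19: 201 days, exemption £36000 → (£115000 − £36000) × 2.45% × 201/366 = £1062.9385
2032-07-20 to 2032-12-31: 165 days, exemption £50000 → (£115000 − £50000) × 2.45% × 165/366 = £717.9303
Total = £1780.8689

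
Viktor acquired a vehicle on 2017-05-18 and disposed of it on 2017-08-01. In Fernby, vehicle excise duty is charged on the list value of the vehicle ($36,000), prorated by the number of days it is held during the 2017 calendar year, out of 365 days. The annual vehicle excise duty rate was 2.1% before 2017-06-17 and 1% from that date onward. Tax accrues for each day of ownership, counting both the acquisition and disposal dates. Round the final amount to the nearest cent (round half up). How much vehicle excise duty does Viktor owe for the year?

2017-05-18 to 2017-06-16: 30 days at 2.1% → $36,000 × 2.1% × 30/365 = $62.1370
2017-06-17 to 2017-08-01: 46 days at 1% → $36,000 × 1% × 46/365 = $45.3699
Total = $107.5068

$107.51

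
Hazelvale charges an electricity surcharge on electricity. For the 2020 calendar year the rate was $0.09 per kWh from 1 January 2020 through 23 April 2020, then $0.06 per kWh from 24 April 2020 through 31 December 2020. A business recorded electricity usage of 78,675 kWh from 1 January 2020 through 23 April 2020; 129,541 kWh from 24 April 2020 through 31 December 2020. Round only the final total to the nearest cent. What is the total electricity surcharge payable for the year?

1 January – 23 April 2020: 78,675 kWh at $0.09/kWh → $7,080.75
24 April – 31 December 2020: 129,541 kWh at $0.06/kWh → $7,772.46

$14,853.21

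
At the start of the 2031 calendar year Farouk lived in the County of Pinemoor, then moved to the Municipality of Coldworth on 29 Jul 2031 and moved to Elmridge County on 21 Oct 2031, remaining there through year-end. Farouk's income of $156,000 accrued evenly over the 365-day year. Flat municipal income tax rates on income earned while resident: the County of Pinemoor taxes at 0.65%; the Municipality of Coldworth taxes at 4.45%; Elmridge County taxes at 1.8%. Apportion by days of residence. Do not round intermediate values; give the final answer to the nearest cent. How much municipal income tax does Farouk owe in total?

The County of Pinemoor, 1 Jan – 28 Jul 2031: 209 days → $156,000 × 0.65% × 209/365 = $580.6192
The Municipality of Coldworth, 29 Jul – 20 Oct 2031: 84 days → $156,000 × 4.45% × 84/365 = $1,597.6110
Elmridge County, 21 Oct – 31 Dec 2031: 72 days → $156,000 × 1.8% × 72/365 = $553.9068
Total = $2,732.1370

$2,732.14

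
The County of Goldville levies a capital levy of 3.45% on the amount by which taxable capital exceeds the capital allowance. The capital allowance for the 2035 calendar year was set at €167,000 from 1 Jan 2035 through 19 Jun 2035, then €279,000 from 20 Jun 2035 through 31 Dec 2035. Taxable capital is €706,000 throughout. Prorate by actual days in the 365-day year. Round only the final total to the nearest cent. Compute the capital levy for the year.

€16,531.17

1 Jan – 19 Jun 2035: 170 days, exemption €167,000 → (€706,000 − €167,000) × 3.45% × 170/365 = €8,660.9178
20 Jun – 31 Dec 2035: 195 days, exemption €279,000 → (€706,000 − €279,000) × 3.45% × 195/365 = €7,870.2534
Total = €16,531.1712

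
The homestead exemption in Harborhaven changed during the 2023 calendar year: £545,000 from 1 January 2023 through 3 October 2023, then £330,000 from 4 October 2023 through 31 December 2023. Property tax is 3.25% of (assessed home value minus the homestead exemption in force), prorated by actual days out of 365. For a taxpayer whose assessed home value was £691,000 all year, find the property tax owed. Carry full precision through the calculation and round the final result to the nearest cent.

1 January – 3 October 2023: 276 days, exemption £545,000 → (£691,000 − £545,000) × 3.25% × 276/365 = £3,588.0000
4 October – 31 December 2023: 89 days, exemption £330,000 → (£691,000 − £330,000) × 3.25% × 89/365 = £2,860.8014
Total = £6,448.8014

£6,448.80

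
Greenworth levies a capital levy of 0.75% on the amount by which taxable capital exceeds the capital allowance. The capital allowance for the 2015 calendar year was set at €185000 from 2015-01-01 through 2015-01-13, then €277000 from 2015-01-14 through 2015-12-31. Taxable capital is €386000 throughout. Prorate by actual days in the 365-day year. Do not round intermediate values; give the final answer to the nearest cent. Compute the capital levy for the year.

€842.08

2015-01-01 to 2015-01-13: 13 days, exemption €185000 → (€386000 − €185000) × 0.75% × 13/365 = €53.6918
2015-01-14 to 2015-12-31: 352 days, exemption €277000 → (€386000 − €277000) × 0.75% × 352/365 = €788.3836
Total = €842.0753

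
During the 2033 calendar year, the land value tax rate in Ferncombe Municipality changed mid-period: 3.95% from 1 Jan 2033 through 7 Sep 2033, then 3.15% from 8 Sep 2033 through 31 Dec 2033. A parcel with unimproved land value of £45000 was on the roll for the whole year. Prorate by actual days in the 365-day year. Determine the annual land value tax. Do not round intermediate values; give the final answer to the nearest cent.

1 Jan – 7 Sep 2033: 250 days at 3.95% → £45000 × 3.95% × 250/365 = £1217.4658
8 Sep – 31 Dec 2033: 115 days at 3.15% → £45000 × 3.15% × 115/365 = £446.6096
Total = £1664.0753

£1664.08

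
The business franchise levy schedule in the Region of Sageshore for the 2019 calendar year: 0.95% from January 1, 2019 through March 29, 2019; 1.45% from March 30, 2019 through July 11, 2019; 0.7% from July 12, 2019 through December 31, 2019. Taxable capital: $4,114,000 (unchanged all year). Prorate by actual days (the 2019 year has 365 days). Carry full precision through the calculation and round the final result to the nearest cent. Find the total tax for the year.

January 1 – March 29, 2019: 88 days at 0.95% → $4,114,000 × 0.95% × 88/365 = $9,422.7507
March 30 – July 11, 2019: 104 days at 1.45% → $4,114,000 × 1.45% × 104/365 = $16,997.0192
July 12 – December 31, 2019: 173 days at 0.7% → $4,114,000 × 0.7% × 173/365 = $13,649.4630
Total = $40,069.2329

$40,069.23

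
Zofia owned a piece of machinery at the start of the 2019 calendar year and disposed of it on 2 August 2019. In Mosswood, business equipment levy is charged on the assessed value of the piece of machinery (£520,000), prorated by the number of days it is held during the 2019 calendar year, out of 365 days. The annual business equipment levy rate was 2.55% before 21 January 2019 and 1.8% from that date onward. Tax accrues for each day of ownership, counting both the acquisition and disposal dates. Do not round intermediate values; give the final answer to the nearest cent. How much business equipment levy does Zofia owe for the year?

1 January – 20 January 2019: 20 days at 2.55% → £520,000 × 2.55% × 20/365 = £726.5753
21 January – 2 August 2019: 194 days at 1.8% → £520,000 × 1.8% × 194/365 = £4,974.9041
Total = £5,701.4795

£5,701.48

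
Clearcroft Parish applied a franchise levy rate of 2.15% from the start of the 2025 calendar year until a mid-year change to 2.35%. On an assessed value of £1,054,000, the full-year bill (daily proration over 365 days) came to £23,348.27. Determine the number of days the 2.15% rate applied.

246 days

Let d = days at the first rate; then 365 − d days at the second rate.
£1,054,000 × [2.15%·d + 2.35%·(365−d)] / 365 = £23,348.27
Solving gives d = 246, so the new rate took effect on 4 Sep 2025.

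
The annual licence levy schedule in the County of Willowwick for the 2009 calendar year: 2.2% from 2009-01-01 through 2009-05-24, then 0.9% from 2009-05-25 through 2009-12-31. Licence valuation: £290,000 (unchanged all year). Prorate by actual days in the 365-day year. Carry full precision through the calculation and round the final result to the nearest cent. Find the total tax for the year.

£4,097.34

2009-01-01 to 2009-05-24: 144 days at 2.2% → £290,000 × 2.2% × 144/365 = £2,517.0411
2009-05-25 to 2009-12-31: 221 days at 0.9% → £290,000 × 0.9% × 221/365 = £1,580.3014
Total = £4,097.3425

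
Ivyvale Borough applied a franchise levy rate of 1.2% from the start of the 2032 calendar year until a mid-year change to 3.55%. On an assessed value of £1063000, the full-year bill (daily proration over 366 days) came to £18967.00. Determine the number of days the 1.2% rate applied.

275 days

Let d = days at the first rate; then 366 − d days at the second rate.
£1063000 × [1.2%·d + 3.55%·(366−d)] / 366 = £18967.00
Solving gives d = 275, so the new rate took effect on 2 Oct 2032.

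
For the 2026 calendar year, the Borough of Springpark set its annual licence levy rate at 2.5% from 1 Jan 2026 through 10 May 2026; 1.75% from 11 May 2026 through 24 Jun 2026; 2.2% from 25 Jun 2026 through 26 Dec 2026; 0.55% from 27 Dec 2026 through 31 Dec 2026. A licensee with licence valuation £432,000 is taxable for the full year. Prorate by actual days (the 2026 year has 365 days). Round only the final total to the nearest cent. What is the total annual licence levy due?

£9,628.27

1 Jan – 10 May 2026: 130 days at 2.5% → £432,000 × 2.5% × 130/365 = £3,846.5753
11 May – 24 Jun 2026: 45 days at 1.75% → £432,000 × 1.75% × 45/365 = £932.0548
25 Jun – 26 Dec 2026: 185 days at 2.2% → £432,000 × 2.2% × 185/365 = £4,817.0959
27 Dec – 31 Dec 2026: 5 days at 0.55% → £432,000 × 0.55% × 5/365 = £32.5479
Total = £9,628.2740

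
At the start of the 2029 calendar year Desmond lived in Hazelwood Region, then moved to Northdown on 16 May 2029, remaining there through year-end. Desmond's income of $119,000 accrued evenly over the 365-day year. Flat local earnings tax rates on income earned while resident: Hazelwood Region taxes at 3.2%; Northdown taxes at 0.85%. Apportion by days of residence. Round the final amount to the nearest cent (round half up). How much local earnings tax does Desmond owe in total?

Hazelwood Region, 1 January – 15 May 2029: 135 days → $119,000 × 3.2% × 135/365 = $1,408.4384
Northdown, 16 May – 31 December 2029: 230 days → $119,000 × 0.85% × 230/365 = $637.3836
Total = $2,045.8219

$2,045.82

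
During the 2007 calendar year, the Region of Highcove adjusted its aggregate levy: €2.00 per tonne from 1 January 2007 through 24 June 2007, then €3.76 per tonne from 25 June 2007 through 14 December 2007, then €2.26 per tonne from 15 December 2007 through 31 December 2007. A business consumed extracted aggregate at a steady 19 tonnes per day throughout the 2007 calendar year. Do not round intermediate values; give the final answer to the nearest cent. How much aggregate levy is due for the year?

1 January – 24 June 2007: 175 days × 19 tonnes/day = 3,325 tonnes at €2.00/tonne → €6,650.00
25 June – 14 December 2007: 173 days × 19 tonnes/day = 3,287 tonnes at €3.76/tonne → €12,359.12
15 December – 31 December 2007: 17 days × 19 tonnes/day = 323 tonnes at €2.26/tonne → €729.98

€19,739.10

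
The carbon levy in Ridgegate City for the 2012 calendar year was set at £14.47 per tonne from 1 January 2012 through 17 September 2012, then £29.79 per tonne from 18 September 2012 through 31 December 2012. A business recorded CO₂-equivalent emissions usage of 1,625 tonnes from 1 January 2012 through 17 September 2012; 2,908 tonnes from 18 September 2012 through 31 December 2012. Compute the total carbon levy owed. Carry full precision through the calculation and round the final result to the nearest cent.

£110143.07

1 January – 17 September 2012: 1,625 tonnes at £14.47/tonne → £23513.75
18 September – 31 December 2012: 2,908 tonnes at £29.79/tonne → £86629.32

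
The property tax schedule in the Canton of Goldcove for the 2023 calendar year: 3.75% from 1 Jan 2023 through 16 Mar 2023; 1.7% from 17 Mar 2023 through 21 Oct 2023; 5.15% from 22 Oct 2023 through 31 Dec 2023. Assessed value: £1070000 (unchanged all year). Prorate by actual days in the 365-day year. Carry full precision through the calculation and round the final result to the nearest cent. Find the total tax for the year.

£29877.92

1 Jan – 16 Mar 2023: 75 days at 3.75% → £1070000 × 3.75% × 75/365 = £8244.8630
17 Mar – 21 Oct 2023: 219 days at 1.7% → £1070000 × 1.7% × 219/365 = £10914.0000
22 Oct – 31 Dec 2023: 71 days at 5.15% → £1070000 × 5.15% × 71/365 = £10719.0548
Total = £29877.9178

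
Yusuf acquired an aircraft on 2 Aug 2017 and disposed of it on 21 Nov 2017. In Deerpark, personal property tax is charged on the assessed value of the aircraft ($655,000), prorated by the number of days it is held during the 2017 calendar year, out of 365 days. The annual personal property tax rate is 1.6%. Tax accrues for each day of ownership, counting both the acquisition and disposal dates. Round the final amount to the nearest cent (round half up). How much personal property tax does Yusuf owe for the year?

Days held (2 Aug – 21 Nov 2017): 112 out of 365
Tax = $655,000 × 1.6% × 112/365 = $3,215.7808

$3,215.78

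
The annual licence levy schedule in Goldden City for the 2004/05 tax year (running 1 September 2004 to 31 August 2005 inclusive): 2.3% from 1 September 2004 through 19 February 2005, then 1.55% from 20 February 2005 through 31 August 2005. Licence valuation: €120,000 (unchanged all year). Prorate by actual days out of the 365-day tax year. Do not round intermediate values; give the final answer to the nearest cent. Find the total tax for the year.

1 September 2004 – 19 February 2005: 172 days at 2.3% → €120,000 × 2.3% × 172/365 = €1,300.6027
20 February – 31 August 2005: 193 days at 1.55% → €120,000 × 1.55% × 193/365 = €983.5068
Total = €2,284.1096

€2,284.11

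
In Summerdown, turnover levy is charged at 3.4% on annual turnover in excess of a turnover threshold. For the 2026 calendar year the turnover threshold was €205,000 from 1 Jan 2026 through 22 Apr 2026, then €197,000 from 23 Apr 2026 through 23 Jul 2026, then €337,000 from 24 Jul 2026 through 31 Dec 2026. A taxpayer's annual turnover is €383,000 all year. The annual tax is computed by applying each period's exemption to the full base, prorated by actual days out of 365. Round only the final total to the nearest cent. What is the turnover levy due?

1 Jan – 22 Apr 2026: 112 days, exemption €205,000 → (€383,000 − €205,000) × 3.4% × 112/365 = €1,857.0521
23 Apr – 23 Jul 2026: 92 days, exemption €197,000 → (€383,000 − €197,000) × 3.4% × 92/365 = €1,593.9945
24 Jul – 31 Dec 2026: 161 days, exemption €337,000 → (€383,000 − €337,000) × 3.4% × 161/365 = €689.8740
Total = €4,140.9205

€4,140.92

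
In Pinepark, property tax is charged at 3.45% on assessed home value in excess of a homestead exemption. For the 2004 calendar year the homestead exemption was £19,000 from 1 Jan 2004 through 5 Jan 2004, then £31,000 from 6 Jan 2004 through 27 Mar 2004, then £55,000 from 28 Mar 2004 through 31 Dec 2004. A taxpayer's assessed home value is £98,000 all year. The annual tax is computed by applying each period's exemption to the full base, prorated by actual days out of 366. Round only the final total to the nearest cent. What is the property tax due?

1 Jan – 5 Jan 2004: 5 days, exemption £19,000 → (£98,000 − £19,000) × 3.45% × 5/366 = £37.2336
6 Jan – 27 Mar 2004: 82 days, exemption £31,000 → (£98,000 − £31,000) × 3.45% × 82/366 = £517.8770
28 Mar – 31 Dec 2004: 279 days, exemption £55,000 → (£98,000 − £55,000) × 3.45% × 279/366 = £1,130.8648
Total = £1,685.9754

£1,685.98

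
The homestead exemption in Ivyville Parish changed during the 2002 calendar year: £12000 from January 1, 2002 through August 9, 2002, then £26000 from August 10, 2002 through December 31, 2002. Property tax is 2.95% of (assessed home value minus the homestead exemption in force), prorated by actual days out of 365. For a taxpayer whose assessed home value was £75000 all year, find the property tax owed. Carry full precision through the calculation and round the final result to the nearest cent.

January 1 – August 9, 2002: 221 days, exemption £12000 → (£75000 − £12000) × 2.95% × 221/365 = £1125.2836
August 10 – December 31, 2002: 144 days, exemption £26000 → (£75000 − £26000) × 2.95% × 144/365 = £570.2795
Total = £1695.5630

£1695.56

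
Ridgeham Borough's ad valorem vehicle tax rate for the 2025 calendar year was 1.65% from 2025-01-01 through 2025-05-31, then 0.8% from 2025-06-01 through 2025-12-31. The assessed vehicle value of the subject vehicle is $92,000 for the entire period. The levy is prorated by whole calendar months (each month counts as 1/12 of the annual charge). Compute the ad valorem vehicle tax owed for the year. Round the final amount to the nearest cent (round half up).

$1,061.83

2025-01-01 to 2025-05-31: 5 months at 1.65% → $92,000 × 1.65% × 5/12 = $632.5000
2025-06-01 to 2025-12-31: 7 months at 0.8% → $92,000 × 0.8% × 7/12 = $429.3333
Total = $1,061.8333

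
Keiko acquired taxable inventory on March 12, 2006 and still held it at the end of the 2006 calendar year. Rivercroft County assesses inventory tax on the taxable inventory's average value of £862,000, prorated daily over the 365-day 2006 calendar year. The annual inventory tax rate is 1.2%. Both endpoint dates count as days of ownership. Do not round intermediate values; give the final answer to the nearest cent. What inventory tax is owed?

Days held (March 12 – December 31, 2006): 295 out of 365
Tax = £862,000 × 1.2% × 295/365 = £8,360.2192

£8,360.22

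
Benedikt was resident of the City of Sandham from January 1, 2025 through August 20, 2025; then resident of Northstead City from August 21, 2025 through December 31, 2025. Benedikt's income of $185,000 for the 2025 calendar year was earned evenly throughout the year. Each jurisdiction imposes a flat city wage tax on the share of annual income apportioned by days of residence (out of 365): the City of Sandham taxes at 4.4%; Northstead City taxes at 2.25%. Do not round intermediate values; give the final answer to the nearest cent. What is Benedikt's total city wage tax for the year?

The City of Sandham, January 1 – August 20, 2025: 232 days → $185,000 × 4.4% × 232/365 = $5,173.9178
Northstead City, August 21 – December 31, 2025: 133 days → $185,000 × 2.25% × 133/365 = $1,516.7466
Total = $6,690.6644

$6,690.66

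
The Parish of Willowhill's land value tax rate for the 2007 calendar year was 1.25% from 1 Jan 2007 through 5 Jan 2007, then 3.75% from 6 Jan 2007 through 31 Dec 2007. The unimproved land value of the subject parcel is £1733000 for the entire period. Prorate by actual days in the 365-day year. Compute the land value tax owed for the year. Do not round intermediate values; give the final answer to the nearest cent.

£64394.01

1 Jan – 5 Jan 2007: 5 days at 1.25% → £1733000 × 1.25% × 5/365 = £296.7466
6 Jan – 31 Dec 2007: 360 days at 3.75% → £1733000 × 3.75% × 360/365 = £64097.2603
Total = £64394.0068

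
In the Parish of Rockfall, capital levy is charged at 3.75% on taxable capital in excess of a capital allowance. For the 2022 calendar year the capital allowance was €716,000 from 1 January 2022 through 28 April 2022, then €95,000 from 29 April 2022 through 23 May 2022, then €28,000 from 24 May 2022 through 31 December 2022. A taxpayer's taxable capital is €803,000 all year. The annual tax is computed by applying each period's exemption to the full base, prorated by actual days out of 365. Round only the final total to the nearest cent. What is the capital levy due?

1 January – 28 April 2022: 118 days, exemption €716,000 → (€803,000 − €716,000) × 3.75% × 118/365 = €1,054.7260
29 April – 23 May 2022: 25 days, exemption €95,000 → (€803,000 − €95,000) × 3.75% × 25/365 = €1,818.4932
24 May – 31 December 2022: 222 days, exemption €28,000 → (€803,000 − €28,000) × 3.75% × 222/365 = €17,676.3699
Total = €20,549.5890

€20,549.59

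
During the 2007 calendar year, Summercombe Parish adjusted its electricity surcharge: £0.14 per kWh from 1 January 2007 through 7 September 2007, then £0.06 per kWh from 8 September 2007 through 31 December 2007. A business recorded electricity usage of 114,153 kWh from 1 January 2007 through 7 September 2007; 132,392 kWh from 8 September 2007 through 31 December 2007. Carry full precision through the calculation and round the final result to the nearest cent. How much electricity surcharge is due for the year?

£23,924.94

1 January – 7 September 2007: 114,153 kWh at £0.14/kWh → £15,981.42
8 September – 31 December 2007: 132,392 kWh at £0.06/kWh → £7,943.52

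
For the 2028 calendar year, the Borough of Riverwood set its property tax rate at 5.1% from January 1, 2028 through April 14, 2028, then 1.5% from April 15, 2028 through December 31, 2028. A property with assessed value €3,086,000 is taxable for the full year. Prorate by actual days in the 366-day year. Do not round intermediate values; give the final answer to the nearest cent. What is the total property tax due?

January 1 – April 14, 2028: 105 days at 5.1% → €3,086,000 × 5.1% × 105/366 = €45,151.7213
April 15 – December 31, 2028: 261 days at 1.5% → €3,086,000 × 1.5% × 261/366 = €33,010.0820
Total = €78,161.8033

€78,161.80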